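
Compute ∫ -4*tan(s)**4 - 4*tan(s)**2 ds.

Let u = tan(s), so du = (tan(s)**2 + 1) ds.
Rewriting, the integral becomes -4·∫ u^2 du = -4·u^3/3.
Substituting back, u = tan(s).

-4*tan(s)**3/3 + C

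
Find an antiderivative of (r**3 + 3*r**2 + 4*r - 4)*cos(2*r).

r**3*sin(2*r)/2 + 3*r**2*sin(2*r)/2 + 3*r**2*cos(2*r)/4 + 5*r*sin(2*r)/4 + 3*r*cos(2*r)/2 - 11*sin(2*r)/4 + 5*cos(2*r)/8 + C

Use integration by parts with u = r**3 + 3*r**2 + 4*r - 4, dv = cos(2*r) dr, so v = sin(2*r)/2.
Apply parts 3 times (tabular method): alternate signs, differentiate u down to 0, integrate dv up.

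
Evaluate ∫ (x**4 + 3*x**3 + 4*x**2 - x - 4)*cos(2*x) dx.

x**4*sin(2*x)/2 + 3*x**3*sin(2*x)/2 + x**3*cos(2*x) + x**2*sin(2*x)/2 + 9*x**2*cos(2*x)/4 - 11*x*sin(2*x)/4 + x*cos(2*x)/2 - 9*sin(2*x)/4 - 11*cos(2*x)/8 + C

Use integration by parts with u = x**4 + 3*x**3 + 4*x**2 - x - 4, dv = cos(2*x) dx, so v = sin(2*x)/2.
Apply parts 4 times (tabular method): alternate signs, differentiate u down to 0, integrate dv up.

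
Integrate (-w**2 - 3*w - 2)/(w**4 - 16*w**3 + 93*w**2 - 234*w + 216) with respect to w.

-28*log(w - 6)/9 + 15*log(w - 4) - 107*log(w - 3)/9 + 20/(3*w - 9) + C

Factor the denominator: (w - 6)*(w - 4)*(w - 3)**2.
Partial-fraction decomposition: -107/(9*(w - 3)) - 20/(3*(w - 3)**2) + 15/(w - 4) - 28/(9*(w - 6)).
Integrate each term; A/(w−a) gives A·log|w−a|; A/(w−a)² gives −A/(w−a).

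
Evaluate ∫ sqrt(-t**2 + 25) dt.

t*sqrt(-t**2 + 25)/2 + 25*asin(t/5)/2 + C

Substitute t = 5·sin(θ), so dt = 5·cos(θ) dθ and the radical becomes sqrt(-t**2 + 25) = 5·cos(θ) by the Pythagorean identity.
Integrate the resulting trig expression in θ, then back-substitute θ = asin(t/5), sin(θ) = t/5, cos(θ) = sqrt(-t**2 + 25)/5 (absorbing any constant into C).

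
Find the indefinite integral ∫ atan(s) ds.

s*atan(s) - log(s**2 + 1)/2 + C

Use integration by parts with u = arctan(s), dv = ds.
Then du = 1/(s**2 + 1) ds.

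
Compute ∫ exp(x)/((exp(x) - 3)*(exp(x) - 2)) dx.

log(exp(x) - 3) - log(exp(x) - 2) + C

Let u = e^x, du = e^x dx.
The integral becomes ∫ du/((u-2)(u-3)); decompose into partial fractions.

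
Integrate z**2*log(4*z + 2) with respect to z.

Use integration by parts with u = log(4*z + 2), dv = z**2 dz.
Then du = 4/(4*z + 2) dz and v = z**3/3.

z**3*log(4*z + 2)/3 - z**3/9 + z**2/12 - z/12 + log(2*z + 1)/24 + C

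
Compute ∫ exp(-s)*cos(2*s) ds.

Let I denote the integral. Integrate by parts with u = cos(2*s), dv = exp(-s) ds, so v = -exp(-s): I = -exp(-s)*cos(2*s) − 2·∫ exp(-s)*sin(2*s) ds.
Apply parts again with u = sin(2*s), dv = exp(-s) ds: ∫ exp(-s)*sin(2*s) ds = -exp(-s)*sin(2*s) + 2·I. Substituting back brings back I: I = 2*exp(-s)*sin(2*s) - exp(-s)*cos(2*s) − 4·I.
Solving for I: (1 + 4)·I equals the remaining terms, so I = (1/5)·(2*exp(-s)*sin(2*s) - exp(-s)*cos(2*s)).

2*exp(-s)*sin(2*s)/5 - exp(-s)*cos(2*s)/5 + C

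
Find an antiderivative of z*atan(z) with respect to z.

Use integration by parts with u = arctan(z), dv = z dz.
Then du = 1/(z**2 + 1) dz.

z**2*atan(z)/2 - z/2 + atan(z)/2 + C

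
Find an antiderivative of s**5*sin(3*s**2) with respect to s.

-s**4*cos(3*s**2)/6 + s**2*sin(3*s**2)/9 + cos(3*s**2)/27 + C

Let u = s², du = 2s ds; rewrite as (1/2)∫ u^2·sin(3u) du.
Now integrate by parts 2 times.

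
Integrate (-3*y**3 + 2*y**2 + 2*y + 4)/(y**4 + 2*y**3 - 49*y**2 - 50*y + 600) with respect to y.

-311*log(y - 5)/110 + 74*log(y - 4)/45 + 419*log(y + 5)/90 - 356*log(y + 6)/55 + C

Factor the denominator: (y - 5)*(y - 4)*(y + 5)*(y + 6).
Partial-fraction decomposition: -356/(55*(y + 6)) + 419/(90*(y + 5)) + 74/(45*(y - 4)) - 311/(110*(y - 5)).
Integrate each term: A/(y−a) contributes A·log|y−a|.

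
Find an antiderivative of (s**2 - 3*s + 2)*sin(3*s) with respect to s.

-s**2*cos(3*s)/3 + 2*s*sin(3*s)/9 + s*cos(3*s) - sin(3*s)/3 - 16*cos(3*s)/27 + C

Use integration by parts with u = s**2 - 3*s + 2, dv = sin(3*s) ds, so v = -cos(3*s)/3.
Apply parts 2 times (tabular method): alternate signs, differentiate u down to 0, integrate dv up.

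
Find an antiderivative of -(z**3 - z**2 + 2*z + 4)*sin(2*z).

Use integration by parts with u = z**3 - z**2 + 2*z + 4, dv = -sin(2*z) dz, so v = cos(2*z)/2.
Apply parts 3 times (tabular method): alternate signs, differentiate u down to 0, integrate dv up.

z**3*cos(2*z)/2 - 3*z**2*sin(2*z)/4 - z**2*cos(2*z)/2 + z*sin(2*z)/2 + z*cos(2*z)/4 - sin(2*z)/8 + 9*cos(2*z)/4 + C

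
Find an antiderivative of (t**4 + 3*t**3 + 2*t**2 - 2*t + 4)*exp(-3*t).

Use integration by parts with u = t**4 + 3*t**3 + 2*t**2 - 2*t + 4, dv = exp(-3*t) dt, so v = -exp(-3*t)/3.
Apply parts 4 times (tabular method): alternate signs, differentiate u down to 0, integrate dv up.

(-27*t**4 - 117*t**3 - 171*t**2 - 60*t - 128)*exp(-3*t)/81 + C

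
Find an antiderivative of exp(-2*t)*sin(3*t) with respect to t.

Let I denote the integral. Integrate by parts with u = sin(3*t), dv = exp(-2*t) dt, so v = -exp(-2*t)/2: I = -exp(-2*t)*sin(3*t)/2 + (3/2)·∫ exp(-2*t)*cos(3*t) dt.
Apply parts again with u = cos(3*t), dv = exp(-2*t) dt: ∫ exp(-2*t)*cos(3*t) dt = -exp(-2*t)*cos(3*t)/2 − (3/2)·I. Substituting back brings back I: I = -exp(-2*t)*sin(3*t)/2 - 3*exp(-2*t)*cos(3*t)/4 − (9/4)·I.
Solving for I: (1 + 9/4)·I equals the remaining terms, so I = (4/13)·(-exp(-2*t)*sin(3*t)/2 - 3*exp(-2*t)*cos(3*t)/4).

-2*exp(-2*t)*sin(3*t)/13 - 3*exp(-2*t)*cos(3*t)/13 + C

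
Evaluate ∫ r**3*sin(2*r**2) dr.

-r**2*cos(2*r**2)/4 + sin(2*r**2)/8 + C

Let u = r², du = 2r dr; rewrite as (1/2)∫ u^1·sin(2u) du.
Now integrate by parts 1 time.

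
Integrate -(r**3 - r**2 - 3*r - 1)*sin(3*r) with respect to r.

r**3*cos(3*r)/3 - r**2*sin(3*r)/3 - r**2*cos(3*r)/3 + 2*r*sin(3*r)/9 - 11*r*cos(3*r)/9 + 11*sin(3*r)/27 - 7*cos(3*r)/27 + C

Use integration by parts with u = r**3 - r**2 - 3*r - 1, dv = -sin(3*r) dr, so v = cos(3*r)/3.
Apply parts 3 times (tabular method): alternate signs, differentiate u down to 0, integrate dv up.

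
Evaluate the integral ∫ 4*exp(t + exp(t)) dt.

4*exp(exp(t)) + C

Let u = exp(t), so du = (exp(t)) dt.
Rewriting, the integral becomes 4·∫ e^u du = 4·e^u.
Substituting back, u = exp(t).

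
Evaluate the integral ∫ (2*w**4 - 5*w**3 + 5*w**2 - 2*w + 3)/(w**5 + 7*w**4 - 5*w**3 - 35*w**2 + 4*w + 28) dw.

Factor the denominator: (w - 2)*(w - 1)*(w + 1)*(w + 2)*(w + 7).
Partial-fraction decomposition: 6779/(2160*(w + 7)) - 33/(20*(w + 2)) + 17/(36*(w + 1)) - 1/(16*(w - 1)) + 11/(108*(w - 2)).
Integrate each term: A/(w−a) contributes A·log|w−a|.

11*log(w - 2)/108 - log(w - 1)/16 + 17*log(w + 1)/36 - 33*log(w + 2)/20 + 6779*log(w + 7)/2160 + C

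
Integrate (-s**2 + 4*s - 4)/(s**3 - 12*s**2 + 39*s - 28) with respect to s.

Factor the denominator: (s - 7)*(s - 4)*(s - 1).
Partial-fraction decomposition: -1/(18*(s - 1)) + 4/(9*(s - 4)) - 25/(18*(s - 7)).
Integrate each term: A/(s−a) contributes A·log|s−a|.

-25*log(s - 7)/18 + 4*log(s - 4)/9 - log(s - 1)/18 + C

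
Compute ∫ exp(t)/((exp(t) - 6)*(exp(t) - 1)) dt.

log(exp(t) - 6)/5 - log(exp(t) - 1)/5 + C

Let u = e^t, du = e^t dt.
The integral becomes ∫ du/((u-1)(u-6)); decompose into partial fractions.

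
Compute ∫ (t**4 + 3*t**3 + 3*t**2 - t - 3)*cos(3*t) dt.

Use integration by parts with u = t**4 + 3*t**3 + 3*t**2 - t - 3, dv = cos(3*t) dt, so v = sin(3*t)/3.
Apply parts 4 times (tabular method): alternate signs, differentiate u down to 0, integrate dv up.

t**4*sin(3*t)/3 + t**3*sin(3*t) + 4*t**3*cos(3*t)/9 + 5*t**2*sin(3*t)/9 + t**2*cos(3*t) - t*sin(3*t) + 10*t*cos(3*t)/27 - 91*sin(3*t)/81 - cos(3*t)/3 + C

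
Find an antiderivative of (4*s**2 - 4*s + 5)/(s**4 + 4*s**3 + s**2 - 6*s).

-5*log(s)/6 + 5*log(s - 1)/12 + 29*log(s + 2)/6 - 53*log(s + 3)/12 + C

Factor the denominator: s*(s - 1)*(s + 2)*(s + 3).
Partial-fraction decomposition: -53/(12*(s + 3)) + 29/(6*(s + 2)) + 5/(12*(s - 1)) - 5/(6*s).
Integrate each term: A/(s−a) contributes A·log|s−a|.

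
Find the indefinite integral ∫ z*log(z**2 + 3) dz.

Let u = z**2 + 3, so du = (2*z) dz.
The integral becomes (1/2)·∫ log(u) du; integrate by parts with u′=log(u), dv′=du.

z**2*log(z**2 + 3)/2 - z**2/2 + 3*log(z**2 + 3)/2 + C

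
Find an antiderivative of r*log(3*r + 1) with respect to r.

Use integration by parts with u = log(3*r + 1), dv = r dr.
Then du = 3/(3*r + 1) dr and v = r**2/2.

r**2*log(3*r + 1)/2 - r**2/4 + r/6 - log(3*r + 1)/18 + C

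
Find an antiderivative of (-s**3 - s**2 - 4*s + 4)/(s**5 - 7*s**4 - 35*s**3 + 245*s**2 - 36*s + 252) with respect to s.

Factor the denominator: (s - 7)*(s - 6)*(s + 6)*(s**2 + 1).
Partial-fraction decomposition: -(8*s - 19)/(925*(s**2 + 1)) + 4/(111*(s + 6)) + 68/(111*(s - 6)) - 16/(25*(s - 7)).
Integrate each term; A/(s−a) gives A·log|s−a|; the (Bs+D)/(s²+p²) term gives a log and an atan.

-16*log(s - 7)/25 + 68*log(s - 6)/111 + 4*log(s + 6)/111 - 4*log(s**2 + 1)/925 + 19*atan(s)/925 + C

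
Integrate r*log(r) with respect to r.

r**2*log(r)/2 - r**2/4 + C

Use integration by parts with u = log(r), dv = r dr.
Then du = 1/r dr and v = r**2/2.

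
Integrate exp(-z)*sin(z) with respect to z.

Let I denote the integral. Integrate by parts with u = sin(z), dv = exp(-z) dz, so v = -exp(-z): I = -exp(-z)*sin(z) + ∫ exp(-z)*cos(z) dz.
Apply parts again with u = cos(z), dv = exp(-z) dz: ∫ exp(-z)*cos(z) dz = -exp(-z)*cos(z) − I. Substituting back brings back I: I = -exp(-z)*sin(z) - exp(-z)*cos(z) − I.
Solving for I: (1 + 1)·I equals the remaining terms, so I = (1/2)·(-exp(-z)*sin(z) - exp(-z)*cos(z)).

-exp(-z)*sin(z)/2 - exp(-z)*cos(z)/2 + C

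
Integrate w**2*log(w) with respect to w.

Use integration by parts with u = log(w), dv = w**2 dw.
Then du = 1/w dw and v = w**3/3.

w**3*log(w)/3 - w**3/9 + C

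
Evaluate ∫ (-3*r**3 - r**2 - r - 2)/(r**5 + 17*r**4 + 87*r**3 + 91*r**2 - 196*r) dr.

log(r)/98 - 7*log(r - 1)/320 + 89*log(r + 4)/90 - 27581*log(r + 7)/28224 + 985/(168*r + 1176) + C

Factor the denominator: r*(r - 1)*(r + 4)*(r + 7)**2.
Partial-fraction decomposition: -27581/(28224*(r + 7)) - 985/(168*(r + 7)**2) + 89/(90*(r + 4)) - 7/(320*(r - 1)) + 1/(98*r).
Integrate each term; A/(r−a) gives A·log|r−a|; A/(r−a)² gives −A/(r−a).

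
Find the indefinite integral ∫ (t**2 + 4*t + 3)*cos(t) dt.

t**2*sin(t) + 4*t*sin(t) + 2*t*cos(t) + sin(t) + 4*cos(t) + C

Use integration by parts with u = t**2 + 4*t + 3, dv = cos(t) dt, so v = sin(t).
Apply parts 2 times (tabular method): alternate signs, differentiate u down to 0, integrate dv up.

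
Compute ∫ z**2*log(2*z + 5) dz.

Use integration by parts with u = log(2*z + 5), dv = z**2 dz.
Then du = 2/(2*z + 5) dz and v = z**3/3.

z**3*log(2*z + 5)/3 - z**3/9 + 5*z**2/12 - 25*z/12 + 125*log(2*z + 5)/24 + C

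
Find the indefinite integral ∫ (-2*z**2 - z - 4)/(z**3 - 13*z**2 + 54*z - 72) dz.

-41*log(z - 6)/3 + 20*log(z - 4) - 25*log(z - 3)/3 + C

Factor the denominator: (z - 6)*(z - 4)*(z - 3).
Partial-fraction decomposition: -25/(3*(z - 3)) + 20/(z - 4) - 41/(3*(z - 6)).
Integrate each term: A/(z−a) contributes A·log|z−a|.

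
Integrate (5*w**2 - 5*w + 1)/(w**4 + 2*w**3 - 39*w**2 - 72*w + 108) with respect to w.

Factor the denominator: (w - 6)*(w - 1)*(w + 3)*(w + 6).
Partial-fraction decomposition: -211/(252*(w + 6)) + 61/(108*(w + 3)) - 1/(140*(w - 1)) + 151/(540*(w - 6)).
Integrate each term: A/(w−a) contributes A·log|w−a|.

151*log(w - 6)/540 - log(w - 1)/140 + 61*log(w + 3)/108 - 211*log(w + 6)/252 + C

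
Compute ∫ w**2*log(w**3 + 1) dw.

Let u = w**3 + 1, so du = (3*w**2) dw.
The integral becomes (1/3)·∫ log(u) du; integrate by parts with u′=log(u), dv′=du.

w**3*log(w**3 + 1)/3 - w**3/3 + log(w**3 + 1)/3 + C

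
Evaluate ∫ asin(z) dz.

Use integration by parts with u = arcsin(z), dv = dz.
Then du = 1/sqrt(-z**2 + 1) dz.

z*asin(z) + sqrt(-z**2 + 1) + C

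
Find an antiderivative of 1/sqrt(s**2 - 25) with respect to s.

log(s + sqrt(s**2 - 25)) + C

Substitute s = 5·sec(θ), so ds = 5·sec(θ)*tan(θ) dθ and the radical becomes sqrt(s**2 - 25) = 5·tan(θ) by the Pythagorean identity.
Integrate the resulting trig expression in θ, then back-substitute sec(θ) = s/5, tan(θ) = sqrt(s**2 - 25)/5 (absorbing any constant into C).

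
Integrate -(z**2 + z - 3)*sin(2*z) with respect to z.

Use integration by parts with u = z**2 + z - 3, dv = -sin(2*z) dz, so v = cos(2*z)/2.
Apply parts 2 times (tabular method): alternate signs, differentiate u down to 0, integrate dv up.

z**2*cos(2*z)/2 - z*sin(2*z)/2 + z*cos(2*z)/2 - sin(2*z)/4 - 7*cos(2*z)/4 + C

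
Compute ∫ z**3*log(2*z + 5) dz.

Use integration by parts with u = log(2*z + 5), dv = z**3 dz.
Then du = 2/(2*z + 5) dz and v = z**4/4.

z**4*log(2*z + 5)/4 - z**4/16 + 5*z**3/24 - 25*z**2/32 + 125*z/32 - 625*log(2*z + 5)/64 + C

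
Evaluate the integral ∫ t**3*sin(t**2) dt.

Let u = t², du = 2t dt; rewrite as (1/2)∫ u^1·sin(1u) du.
Now integrate by parts 1 time.

-t**2*cos(t**2)/2 + sin(t**2)/2 + C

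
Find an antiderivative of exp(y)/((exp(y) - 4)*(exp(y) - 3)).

log(exp(y) - 4) - log(exp(y) - 3) + C

Let u = e^y, du = e^y dy.
The integral becomes ∫ du/((u-4)(u-3)); decompose into partial fractions.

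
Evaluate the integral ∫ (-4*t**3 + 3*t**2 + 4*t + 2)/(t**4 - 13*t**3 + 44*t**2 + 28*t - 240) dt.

-365*log(t - 6)/8 + 403*log(t - 5)/7 - 95*log(t - 4)/6 - 19*log(t + 2)/168 + C

Factor the denominator: (t - 6)*(t - 5)*(t - 4)*(t + 2).
Partial-fraction decomposition: -19/(168*(t + 2)) - 95/(6*(t - 4)) + 403/(7*(t - 5)) - 365/(8*(t - 6)).
Integrate each term: A/(t−a) contributes A·log|t−a|.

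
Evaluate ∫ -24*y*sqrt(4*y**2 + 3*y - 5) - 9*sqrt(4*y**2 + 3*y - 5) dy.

-2*(4*y**2 + 3*y - 5)**(3/2) + C

Let u = 4*y**2 + 3*y - 5, so du = (8*y + 3) dy.
Rewriting, the integral becomes -3·∫ √u du = -3·(2/3)u^(3/2).
Substituting back, u = 4*y**2 + 3*y - 5.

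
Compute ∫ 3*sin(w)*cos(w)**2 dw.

Let u = cos(w), so du = (-sin(w)) dw.
Rewriting, the integral becomes -3·∫ u^2 du = -3·u^3/3.
Substituting back, u = cos(w).

-cos(w)**3 + C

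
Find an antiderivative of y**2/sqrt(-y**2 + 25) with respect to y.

Substitute y = 5·sin(θ), so dy = 5·cos(θ) dθ and the radical becomes sqrt(-y**2 + 25) = 5·cos(θ) by the Pythagorean identity.
Integrate the resulting trig expression in θ, then back-substitute θ = asin(y/5), sin(θ) = y/5, cos(θ) = sqrt(-y**2 + 25)/5 (absorbing any constant into C).

-y*sqrt(-y**2 + 25)/2 + 25*asin(y/5)/2 + C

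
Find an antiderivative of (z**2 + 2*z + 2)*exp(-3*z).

(-9*z**2 - 24*z - 26)*exp(-3*z)/27 + C

Use integration by parts with u = z**2 + 2*z + 2, dv = exp(-3*z) dz, so v = -exp(-3*z)/3.
Apply parts 2 times (tabular method): alternate signs, differentiate u down to 0, integrate dv up.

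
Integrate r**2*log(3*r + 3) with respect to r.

Use integration by parts with u = log(3*r + 3), dv = r**2 dr.
Then du = 3/(3*r + 3) dr and v = r**3/3.

r**3*log(3*r + 3)/3 - r**3/9 + r**2/6 - r/3 + log(r + 1)/3 + C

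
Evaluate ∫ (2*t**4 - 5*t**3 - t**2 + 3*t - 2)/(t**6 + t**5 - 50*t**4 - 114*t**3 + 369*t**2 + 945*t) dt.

Factor the denominator: t*(t - 7)*(t - 3)*(t + 3)**2*(t + 5).
Partial-fraction decomposition: -611/(640*(t + 5)) + 3143/(3600*(t + 3)) - 277/(360*(t + 3)**2) - 25/(3456*(t - 3)) + 1019/(11200*(t - 7)) - 2/(945*t).
Integrate each term; A/(t−a) gives A·log|t−a|; A/(t−a)² gives −A/(t−a).

-2*log(t)/945 + 1019*log(t - 7)/11200 - 25*log(t - 3)/3456 + 3143*log(t + 3)/3600 - 611*log(t + 5)/640 + 277/(360*t + 1080) + C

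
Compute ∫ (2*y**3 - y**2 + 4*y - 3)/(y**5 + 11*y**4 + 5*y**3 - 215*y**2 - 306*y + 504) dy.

Factor the denominator: (y - 4)*(y - 1)*(y + 3)*(y + 6)*(y + 7).
Partial-fraction decomposition: -383/(176*(y + 7)) + 33/(14*(y + 6)) - 13/(56*(y + 3)) - 1/(336*(y - 1)) + 25/(462*(y - 4)).
Integrate each term: A/(y−a) contributes A·log|y−a|.

25*log(y - 4)/462 - log(y - 1)/336 - 13*log(y + 3)/56 + 33*log(y + 6)/14 - 383*log(y + 7)/176 + C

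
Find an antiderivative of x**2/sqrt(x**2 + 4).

Substitute x = 2·tan(θ), so dx = 2·sec(θ)^2 dθ and the radical becomes sqrt(x**2 + 4) = 2·sec(θ) by the Pythagorean identity.
Integrate the resulting trig expression in θ, then back-substitute tan(θ) = x/2, sec(θ) = sqrt(x**2 + 4)/2 (absorbing any constant into C).

x*sqrt(x**2 + 4)/2 - 2*log(x + sqrt(x**2 + 4)) + C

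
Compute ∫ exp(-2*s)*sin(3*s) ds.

-2*exp(-2*s)*sin(3*s)/13 - 3*exp(-2*s)*cos(3*s)/13 + C

Let I denote the integral. Integrate by parts with u = sin(3*s), dv = exp(-2*s) ds, so v = -exp(-2*s)/2: I = -exp(-2*s)*sin(3*s)/2 + (3/2)·∫ exp(-2*s)*cos(3*s) ds.
Apply parts again with u = cos(3*s), dv = exp(-2*s) ds: ∫ exp(-2*s)*cos(3*s) ds = -exp(-2*s)*cos(3*s)/2 − (3/2)·I. Substituting back brings back I: I = -exp(-2*s)*sin(3*s)/2 - 3*exp(-2*s)*cos(3*s)/4 − (9/4)·I.
Solving for I: (1 + 9/4)·I equals the remaining terms, so I = (4/13)·(-exp(-2*s)*sin(3*s)/2 - 3*exp(-2*s)*cos(3*s)/4).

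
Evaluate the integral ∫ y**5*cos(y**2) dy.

Let u = y², du = 2y dy; rewrite as (1/2)∫ u^2·cos(1u) du.
Now integrate by parts 2 times.

y**4*sin(y**2)/2 + y**2*cos(y**2) - sin(y**2) + C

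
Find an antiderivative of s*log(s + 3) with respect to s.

s**2*log(s + 3)/2 - s**2/4 + 3*s/2 - 9*log(s + 3)/2 + C

Use integration by parts with u = log(s + 3), dv = s ds.
Then du = 1/(s + 3) ds and v = s**2/2.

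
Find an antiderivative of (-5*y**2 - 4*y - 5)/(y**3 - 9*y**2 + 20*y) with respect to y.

-log(y)/4 - 30*log(y - 5) + 101*log(y - 4)/4 + C

Factor the denominator: y*(y - 5)*(y - 4).
Partial-fraction decomposition: 101/(4*(y - 4)) - 30/(y - 5) - 1/(4*y).
Integrate each term: A/(y−a) contributes A·log|y−a|.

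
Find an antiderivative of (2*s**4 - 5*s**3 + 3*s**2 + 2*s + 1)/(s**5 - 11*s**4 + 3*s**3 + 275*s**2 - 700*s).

-log(s)/700 + 361*log(s - 7)/56 - 711*log(s - 5)/100 + 83*log(s - 4)/36 + 647*log(s + 5)/1800 + C

Factor the denominator: s*(s - 7)*(s - 5)*(s - 4)*(s + 5).
Partial-fraction decomposition: 647/(1800*(s + 5)) + 83/(36*(s - 4)) - 711/(100*(s - 5)) + 361/(56*(s - 7)) - 1/(700*s).
Integrate each term: A/(s−a) contributes A·log|s−a|.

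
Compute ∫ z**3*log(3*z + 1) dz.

z**4*log(3*z + 1)/4 - z**4/16 + z**3/36 - z**2/72 + z/108 - log(3*z + 1)/324 + C

Use integration by parts with u = log(3*z + 1), dv = z**3 dz.
Then du = 3/(3*z + 1) dz and v = z**4/4.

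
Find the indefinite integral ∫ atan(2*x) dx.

Use integration by parts with u = arctan(2*x), dv = dx.
Then du = 2/(4*x**2 + 1) dx.

x*atan(2*x) - log(4*x**2 + 1)/4 + C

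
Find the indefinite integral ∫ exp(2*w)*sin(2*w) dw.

exp(2*w)*sin(2*w)/4 - exp(2*w)*cos(2*w)/4 + C

Let I denote the integral. Integrate by parts with u = sin(2*w), dv = exp(2*w) dw, so v = exp(2*w)/2: I = exp(2*w)*sin(2*w)/2 − ∫ exp(2*w)*cos(2*w) dw.
Apply parts again with u = cos(2*w), dv = exp(2*w) dw: ∫ exp(2*w)*cos(2*w) dw = exp(2*w)*cos(2*w)/2 + I. Substituting back brings back I: I = exp(2*w)*sin(2*w)/2 - exp(2*w)*cos(2*w)/2 − I.
Solving for I: (1 + 1)·I equals the remaining terms, so I = (1/2)·(exp(2*w)*sin(2*w)/2 - exp(2*w)*cos(2*w)/2).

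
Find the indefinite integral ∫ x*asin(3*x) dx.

Use integration by parts with u = arcsin(3*x), dv = x dx.
Then du = 3/sqrt(-9*x**2 + 1) dx.

x**2*asin(3*x)/2 + x*sqrt(-9*x**2 + 1)/12 - asin(3*x)/36 + C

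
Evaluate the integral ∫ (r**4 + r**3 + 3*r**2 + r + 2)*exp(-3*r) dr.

Use integration by parts with u = r**4 + r**3 + 3*r**2 + r + 2, dv = exp(-3*r) dr, so v = -exp(-3*r)/3.
Apply parts 4 times (tabular method): alternate signs, differentiate u down to 0, integrate dv up.

(-27*r**4 - 63*r**3 - 144*r**2 - 123*r - 95)*exp(-3*r)/81 + C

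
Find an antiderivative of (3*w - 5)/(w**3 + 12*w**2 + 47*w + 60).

-7*log(w + 3) + 17*log(w + 4) - 10*log(w + 5) + C

Factor the denominator: (w + 3)*(w + 4)*(w + 5).
Partial-fraction decomposition: -10/(w + 5) + 17/(w + 4) - 7/(w + 3).
Integrate each term: A/(w−a) contributes A·log|w−a|.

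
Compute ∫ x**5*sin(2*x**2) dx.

Let u = x², du = 2x dx; rewrite as (1/2)∫ u^2·sin(2u) du.
Now integrate by parts 2 times.

-x**4*cos(2*x**2)/4 + x**2*sin(2*x**2)/4 + cos(2*x**2)/8 + C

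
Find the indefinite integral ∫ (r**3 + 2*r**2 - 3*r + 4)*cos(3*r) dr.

r**3*sin(3*r)/3 + 2*r**2*sin(3*r)/3 + r**2*cos(3*r)/3 - 11*r*sin(3*r)/9 + 4*r*cos(3*r)/9 + 32*sin(3*r)/27 - 11*cos(3*r)/27 + C

Use integration by parts with u = r**3 + 2*r**2 - 3*r + 4, dv = cos(3*r) dr, so v = sin(3*r)/3.
Apply parts 3 times (tabular method): alternate signs, differentiate u down to 0, integrate dv up.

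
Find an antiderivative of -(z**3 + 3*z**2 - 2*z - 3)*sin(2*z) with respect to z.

z**3*cos(2*z)/2 - 3*z**2*sin(2*z)/4 + 3*z**2*cos(2*z)/2 - 3*z*sin(2*z)/2 - 7*z*cos(2*z)/4 + 7*sin(2*z)/8 - 9*cos(2*z)/4 + C

Use integration by parts with u = z**3 + 3*z**2 - 2*z - 3, dv = -sin(2*z) dz, so v = cos(2*z)/2.
Apply parts 3 times (tabular method): alternate signs, differentiate u down to 0, integrate dv up.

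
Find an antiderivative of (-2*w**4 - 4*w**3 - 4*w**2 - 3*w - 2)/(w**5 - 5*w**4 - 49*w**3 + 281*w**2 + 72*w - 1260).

Factor the denominator: (w - 6)*(w - 5)*(w - 3)*(w + 2)*(w + 7).
Partial-fraction decomposition: -3607/(7800*(w + 7)) + 3/(350*(w + 2)) - 317/(300*(w - 3)) + 1867/(168*(w - 5)) - 905/(78*(w - 6)).
Integrate each term: A/(w−a) contributes A·log|w−a|.

-905*log(w - 6)/78 + 1867*log(w - 5)/168 - 317*log(w - 3)/300 + 3*log(w + 2)/350 - 3607*log(w + 7)/7800 + C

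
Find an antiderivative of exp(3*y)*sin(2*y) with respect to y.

3*exp(3*y)*sin(2*y)/13 - 2*exp(3*y)*cos(2*y)/13 + C

Let I denote the integral. Integrate by parts with u = sin(2*y), dv = exp(3*y) dy, so v = exp(3*y)/3: I = exp(3*y)*sin(2*y)/3 − (2/3)·∫ exp(3*y)*cos(2*y) dy.
Apply parts again with u = cos(2*y), dv = exp(3*y) dy: ∫ exp(3*y)*cos(2*y) dy = exp(3*y)*cos(2*y)/3 + (2/3)·I. Substituting back brings back I: I = exp(3*y)*sin(2*y)/3 - 2*exp(3*y)*cos(2*y)/9 − (4/9)·I.
Solving for I: (1 + 4/9)·I equals the remaining terms, so I = (9/13)·(exp(3*y)*sin(2*y)/3 - 2*exp(3*y)*cos(2*y)/9).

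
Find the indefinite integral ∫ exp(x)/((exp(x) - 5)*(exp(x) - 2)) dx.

log(exp(x) - 5)/3 - log(exp(x) - 2)/3 + C

Let u = e^x, du = e^x dx.
The integral becomes ∫ du/((u-2)(u-5)); decompose into partial fractions.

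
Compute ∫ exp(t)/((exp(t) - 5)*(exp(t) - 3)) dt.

Let u = e^t, du = e^t dt.
The integral becomes ∫ du/((u-3)(u-5)); decompose into partial fractions.

log(exp(t) - 5)/2 - log(exp(t) - 3)/2 + C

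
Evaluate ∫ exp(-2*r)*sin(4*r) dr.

-exp(-2*r)*sin(4*r)/10 - exp(-2*r)*cos(4*r)/5 + C

Let I denote the integral. Integrate by parts with u = sin(4*r), dv = exp(-2*r) dr, so v = -exp(-2*r)/2: I = -exp(-2*r)*sin(4*r)/2 + 2·∫ exp(-2*r)*cos(4*r) dr.
Apply parts again with u = cos(4*r), dv = exp(-2*r) dr: ∫ exp(-2*r)*cos(4*r) dr = -exp(-2*r)*cos(4*r)/2 − 2·I. Substituting back brings back I: I = -exp(-2*r)*sin(4*r)/2 - exp(-2*r)*cos(4*r) − 4·I.
Solving for I: (1 + 4)·I equals the remaining terms, so I = (1/5)·(-exp(-2*r)*sin(4*r)/2 - exp(-2*r)*cos(4*r)).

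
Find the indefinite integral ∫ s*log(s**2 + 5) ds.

s**2*log(s**2 + 5)/2 - s**2/2 + 5*log(s**2 + 5)/2 + C

Let u = s**2 + 5, so du = (2*s) ds.
The integral becomes (1/2)·∫ log(u) du; integrate by parts with u′=log(u), dv′=du.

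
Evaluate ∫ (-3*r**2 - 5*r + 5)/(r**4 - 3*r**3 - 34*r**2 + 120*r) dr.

log(r)/24 - 19*log(r - 5)/11 + 63*log(r - 4)/40 + 73*log(r + 6)/660 + C

Factor the denominator: r*(r - 5)*(r - 4)*(r + 6).
Partial-fraction decomposition: 73/(660*(r + 6)) + 63/(40*(r - 4)) - 19/(11*(r - 5)) + 1/(24*r).
Integrate each term: A/(r−a) contributes A·log|r−a|.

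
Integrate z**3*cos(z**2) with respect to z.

z**2*sin(z**2)/2 + cos(z**2)/2 + C

Let u = z², du = 2z dz; rewrite as (1/2)∫ u^1·cos(1u) du.
Now integrate by parts 1 time.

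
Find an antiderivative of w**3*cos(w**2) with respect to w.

Let u = w², du = 2w dw; rewrite as (1/2)∫ u^1·cos(1u) du.
Now integrate by parts 1 time.

w**2*sin(w**2)/2 + cos(w**2)/2 + C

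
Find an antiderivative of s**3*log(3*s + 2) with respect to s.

s**4*log(3*s + 2)/4 - s**4/16 + s**3/18 - s**2/18 + 2*s/27 - 4*log(3*s + 2)/81 + C

Use integration by parts with u = log(3*s + 2), dv = s**3 ds.
Then du = 3/(3*s + 2) ds and v = s**4/4.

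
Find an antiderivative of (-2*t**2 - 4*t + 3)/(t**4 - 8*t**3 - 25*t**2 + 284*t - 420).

Factor the denominator: (t - 7)*(t - 5)*(t - 2)*(t + 6).
Partial-fraction decomposition: 45/(1144*(t + 6)) - 13/(120*(t - 2)) + 67/(66*(t - 5)) - 123/(130*(t - 7)).
Integrate each term: A/(t−a) contributes A·log|t−a|.

-123*log(t - 7)/130 + 67*log(t - 5)/66 - 13*log(t - 2)/120 + 45*log(t + 6)/1144 + C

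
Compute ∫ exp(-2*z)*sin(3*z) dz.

Let I denote the integral. Integrate by parts with u = sin(3*z), dv = exp(-2*z) dz, so v = -exp(-2*z)/2: I = -exp(-2*z)*sin(3*z)/2 + (3/2)·∫ exp(-2*z)*cos(3*z) dz.
Apply parts again with u = cos(3*z), dv = exp(-2*z) dz: ∫ exp(-2*z)*cos(3*z) dz = -exp(-2*z)*cos(3*z)/2 − (3/2)·I. Substituting back brings back I: I = -exp(-2*z)*sin(3*z)/2 - 3*exp(-2*z)*cos(3*z)/4 − (9/4)·I.
Solving for I: (1 + 9/4)·I equals the remaining terms, so I = (4/13)·(-exp(-2*z)*sin(3*z)/2 - 3*exp(-2*z)*cos(3*z)/4).

-2*exp(-2*z)*sin(3*z)/13 - 3*exp(-2*z)*cos(3*z)/13 + C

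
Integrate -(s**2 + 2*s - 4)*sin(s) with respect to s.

Use integration by parts with u = s**2 + 2*s - 4, dv = -sin(s) ds, so v = cos(s).
Apply parts 2 times (tabular method): alternate signs, differentiate u down to 0, integrate dv up.

s**2*cos(s) - 2*s*sin(s) + 2*s*cos(s) - 2*sin(s) - 6*cos(s) + C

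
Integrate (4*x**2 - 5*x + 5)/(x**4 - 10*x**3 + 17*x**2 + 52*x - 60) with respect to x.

119*log(x - 6)/40 - 20*log(x - 5)/7 + log(x - 1)/15 - 31*log(x + 2)/168 + C

Factor the denominator: (x - 6)*(x - 5)*(x - 1)*(x + 2).
Partial-fraction decomposition: -31/(168*(x + 2)) + 1/(15*(x - 1)) - 20/(7*(x - 5)) + 119/(40*(x - 6)).
Integrate each term: A/(x−a) contributes A·log|x−a|.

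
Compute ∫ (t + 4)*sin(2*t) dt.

-t*cos(2*t)/2 + sin(2*t)/4 - 2*cos(2*t) + C

Use integration by parts with u = t + 4, dv = sin(2*t) dt, so v = -cos(2*t)/2.
Apply parts 1 times (tabular method): alternate signs, differentiate u down to 0, integrate dv up.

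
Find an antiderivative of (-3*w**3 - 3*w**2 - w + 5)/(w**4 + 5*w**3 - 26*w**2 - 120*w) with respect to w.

-log(w)/24 - 10*log(w - 5)/11 + 17*log(w + 4)/8 - 551*log(w + 6)/132 + C

Factor the denominator: w*(w - 5)*(w + 4)*(w + 6).
Partial-fraction decomposition: -551/(132*(w + 6)) + 17/(8*(w + 4)) - 10/(11*(w - 5)) - 1/(24*w).
Integrate each term: A/(w−a) contributes A·log|w−a|.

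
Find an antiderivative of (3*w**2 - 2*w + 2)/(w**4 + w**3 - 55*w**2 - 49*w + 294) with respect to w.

27*log(w - 7)/140 - 2*log(w - 2)/45 + 7*log(w + 3)/40 - 163*log(w + 7)/504 + C

Factor the denominator: (w - 7)*(w - 2)*(w + 3)*(w + 7).
Partial-fraction decomposition: -163/(504*(w + 7)) + 7/(40*(w + 3)) - 2/(45*(w - 2)) + 27/(140*(w - 7)).
Integrate each term: A/(w−a) contributes A·log|w−a|.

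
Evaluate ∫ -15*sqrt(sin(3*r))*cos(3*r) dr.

Let u = sin(3*r), so du = (3*cos(3*r)) dr.
Rewriting, the integral becomes -5·∫ √u du = -5·(2/3)u^(3/2).
Substituting back, u = sin(3*r).

-10*sin(3*r)**(3/2)/3 + C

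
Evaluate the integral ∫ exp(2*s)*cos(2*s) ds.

Let I denote the integral. Integrate by parts with u = cos(2*s), dv = exp(2*s) ds, so v = exp(2*s)/2: I = exp(2*s)*cos(2*s)/2 + ∫ exp(2*s)*sin(2*s) ds.
Apply parts again with u = sin(2*s), dv = exp(2*s) ds: ∫ exp(2*s)*sin(2*s) ds = exp(2*s)*sin(2*s)/2 − I. Substituting back brings back I: I = exp(2*s)*sin(2*s)/2 + exp(2*s)*cos(2*s)/2 − I.
Solving for I: (1 + 1)·I equals the remaining terms, so I = (1/2)·(exp(2*s)*sin(2*s)/2 + exp(2*s)*cos(2*s)/2).

exp(2*s)*sin(2*s)/4 + exp(2*s)*cos(2*s)/4 + C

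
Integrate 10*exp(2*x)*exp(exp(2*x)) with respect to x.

Let u = exp(2*x), so du = (2*exp(2*x)) dx.
Rewriting, the integral becomes 5·∫ e^u du = 5·e^u.
Substituting back, u = exp(2*x).

5*exp(exp(2*x)) + C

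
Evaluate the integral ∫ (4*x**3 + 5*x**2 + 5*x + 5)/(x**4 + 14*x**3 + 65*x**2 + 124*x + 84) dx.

Factor the denominator: (x + 2)**2*(x + 3)*(x + 7).
Partial-fraction decomposition: 1157/(100*(x + 7)) - 73/(4*(x + 3)) + 267/(25*(x + 2)) - 17/(5*(x + 2)**2).
Integrate each term; A/(x−a) gives A·log|x−a|; A/(x−a)² gives −A/(x−a).

267*log(x + 2)/25 - 73*log(x + 3)/4 + 1157*log(x + 7)/100 + 17/(5*x + 10) + C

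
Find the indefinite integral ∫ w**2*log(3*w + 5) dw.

Use integration by parts with u = log(3*w + 5), dv = w**2 dw.
Then du = 3/(3*w + 5) dw and v = w**3/3.

w**3*log(3*w + 5)/3 - w**3/9 + 5*w**2/18 - 25*w/27 + 125*log(3*w + 5)/81 + C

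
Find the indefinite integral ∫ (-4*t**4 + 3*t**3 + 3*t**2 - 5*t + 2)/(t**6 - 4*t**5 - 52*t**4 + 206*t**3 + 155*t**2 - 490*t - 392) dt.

-8461*log(t - 7)/13440 + 401*log(t - 4)/825 - 2*log(t - 2)/45 - 619*log(t + 1)/28800 + 129*log(t + 7)/616 + 1/(240*t + 240) + C

Factor the denominator: (t - 7)*(t - 4)*(t - 2)*(t + 1)**2*(t + 7).
Partial-fraction decomposition: 129/(616*(t + 7)) - 619/(28800*(t + 1)) - 1/(240*(t + 1)**2) - 2/(45*(t - 2)) + 401/(825*(t - 4)) - 8461/(13440*(t - 7)).
Integrate each term; A/(t−a) gives A·log|t−a|; A/(t−a)² gives −A/(t−a).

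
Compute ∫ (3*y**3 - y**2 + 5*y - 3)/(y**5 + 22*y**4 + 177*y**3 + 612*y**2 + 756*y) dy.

-log(y)/252 + log(y + 3) + 1399*log(y + 6)/36 - 279*log(y + 7)/7 + 239/(6*y + 36) + C

Factor the denominator: y*(y + 3)*(y + 6)**2*(y + 7).
Partial-fraction decomposition: -279/(7*(y + 7)) + 1399/(36*(y + 6)) - 239/(6*(y + 6)**2) + 1/(y + 3) - 1/(252*y).
Integrate each term; A/(y−a) gives A·log|y−a|; A/(y−a)² gives −A/(y−a).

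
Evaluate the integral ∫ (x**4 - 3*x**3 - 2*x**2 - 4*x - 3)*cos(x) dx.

Use integration by parts with u = x**4 - 3*x**3 - 2*x**2 - 4*x - 3, dv = cos(x) dx, so v = sin(x).
Apply parts 4 times (tabular method): alternate signs, differentiate u down to 0, integrate dv up.

x**4*sin(x) - 3*x**3*sin(x) + 4*x**3*cos(x) - 14*x**2*sin(x) - 9*x**2*cos(x) + 14*x*sin(x) - 28*x*cos(x) + 25*sin(x) + 14*cos(x) + C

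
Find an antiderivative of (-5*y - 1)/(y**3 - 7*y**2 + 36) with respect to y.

Factor the denominator: (y - 6)*(y - 3)*(y + 2).
Partial-fraction decomposition: 9/(40*(y + 2)) + 16/(15*(y - 3)) - 31/(24*(y - 6)).
Integrate each term: A/(y−a) contributes A·log|y−a|.

-31*log(y - 6)/24 + 16*log(y - 3)/15 + 9*log(y + 2)/40 + C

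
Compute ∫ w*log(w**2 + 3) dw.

w**2*log(w**2 + 3)/2 - w**2/2 + 3*log(w**2 + 3)/2 + C

Let u = w**2 + 3, so du = (2*w) dw.
The integral becomes (1/2)·∫ log(u) du; integrate by parts with u′=log(u), dv′=du.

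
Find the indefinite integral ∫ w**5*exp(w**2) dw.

(w**4 - 2*w**2 + 2)*exp(w**2)/2 + C

Let u = w², du = 2w dw; rewrite as (1/2)∫ u^2·exp(1u) du.
Now integrate by parts 2 times.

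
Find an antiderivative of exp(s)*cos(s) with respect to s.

exp(s)*sin(s)/2 + exp(s)*cos(s)/2 + C

Let I denote the integral. Integrate by parts with u = cos(s), dv = exp(s) ds, so v = exp(s): I = exp(s)*cos(s) + ∫ exp(s)*sin(s) ds.
Apply parts again with u = sin(s), dv = exp(s) ds: ∫ exp(s)*sin(s) ds = exp(s)*sin(s) − I. Substituting back brings back I: I = exp(s)*sin(s) + exp(s)*cos(s) − I.
Solving for I: (1 + 1)·I equals the remaining terms, so I = (1/2)·(exp(s)*sin(s) + exp(s)*cos(s)).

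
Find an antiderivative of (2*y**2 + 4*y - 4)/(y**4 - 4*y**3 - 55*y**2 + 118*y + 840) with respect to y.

Factor the denominator: (y - 7)*(y - 6)*(y + 4)*(y + 5).
Partial-fraction decomposition: -13/(66*(y + 5)) + 6/(55*(y + 4)) - 46/(55*(y - 6)) + 61/(66*(y - 7)).
Integrate each term: A/(y−a) contributes A·log|y−a|.

61*log(y - 7)/66 - 46*log(y - 6)/55 + 6*log(y + 4)/55 - 13*log(y + 5)/66 + C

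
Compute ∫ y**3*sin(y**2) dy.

-y**2*cos(y**2)/2 + sin(y**2)/2 + C

Let u = y², du = 2y dy; rewrite as (1/2)∫ u^1·sin(1u) du.
Now integrate by parts 1 time.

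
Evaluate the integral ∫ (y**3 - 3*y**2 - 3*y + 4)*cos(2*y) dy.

y**3*sin(2*y)/2 - 3*y**2*sin(2*y)/2 + 3*y**2*cos(2*y)/4 - 9*y*sin(2*y)/4 - 3*y*cos(2*y)/2 + 11*sin(2*y)/4 - 9*cos(2*y)/8 + C

Use integration by parts with u = y**3 - 3*y**2 - 3*y + 4, dv = cos(2*y) dy, so v = sin(2*y)/2.
Apply parts 3 times (tabular method): alternate signs, differentiate u down to 0, integrate dv up.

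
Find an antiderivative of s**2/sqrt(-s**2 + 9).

Substitute s = 3·sin(θ), so ds = 3·cos(θ) dθ and the radical becomes sqrt(-s**2 + 9) = 3·cos(θ) by the Pythagorean identity.
Integrate the resulting trig expression in θ, then back-substitute θ = asin(s/3), sin(θ) = s/3, cos(θ) = sqrt(-s**2 + 9)/3 (absorbing any constant into C).

-s*sqrt(-s**2 + 9)/2 + 9*asin(s/3)/2 + C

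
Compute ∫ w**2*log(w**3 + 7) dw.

Let u = w**3 + 7, so du = (3*w**2) dw.
The integral becomes (1/3)·∫ log(u) du; integrate by parts with u′=log(u), dv′=du.

w**3*log(w**3 + 7)/3 - w**3/3 + 7*log(w**3 + 7)/3 + C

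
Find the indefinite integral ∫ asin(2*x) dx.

Use integration by parts with u = arcsin(2*x), dv = dx.
Then du = 2/sqrt(-4*x**2 + 1) dx.

x*asin(2*x) + sqrt(-4*x**2 + 1)/2 + C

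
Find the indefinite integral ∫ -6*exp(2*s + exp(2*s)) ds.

-3*exp(exp(2*s)) + C

Let u = exp(2*s), so du = (2*exp(2*s)) ds.
Rewriting, the integral becomes -3·∫ e^u du = -3·e^u.
Substituting back, u = exp(2*s).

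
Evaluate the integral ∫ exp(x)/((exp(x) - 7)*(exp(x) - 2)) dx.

Let u = e^x, du = e^x dx.
The integral becomes ∫ du/((u-7)(u-2)); decompose into partial fractions.

log(exp(x) - 7)/5 - log(exp(x) - 2)/5 + C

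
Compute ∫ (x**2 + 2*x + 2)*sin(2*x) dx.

-x**2*cos(2*x)/2 + x*sin(2*x)/2 - x*cos(2*x) + sin(2*x)/2 - 3*cos(2*x)/4 + C

Use integration by parts with u = x**2 + 2*x + 2, dv = sin(2*x) dx, so v = -cos(2*x)/2.
Apply parts 2 times (tabular method): alternate signs, differentiate u down to 0, integrate dv up.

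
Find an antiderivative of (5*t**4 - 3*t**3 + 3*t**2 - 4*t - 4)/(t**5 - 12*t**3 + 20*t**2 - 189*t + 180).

124*log(t - 4)/75 + log(t - 1)/60 + 133*log(t + 5)/68 + 292*log(t**2 + 9)/425 + 127*atan(t/3)/2550 + C

Factor the denominator: (t - 4)*(t - 1)*(t + 5)*(t**2 + 9).
Partial-fraction decomposition: (1168*t + 127)/(850*(t**2 + 9)) + 133/(68*(t + 5)) + 1/(60*(t - 1)) + 124/(75*(t - 4)).
Integrate each term; A/(t−a) gives A·log|t−a|; the (Bt+D)/(t²+p²) term gives a log and an atan.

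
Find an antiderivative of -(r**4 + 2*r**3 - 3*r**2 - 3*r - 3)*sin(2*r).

r**4*cos(2*r)/2 - r**3*sin(2*r) + r**3*cos(2*r) - 3*r**2*sin(2*r)/2 - 3*r**2*cos(2*r) + 3*r*sin(2*r) - 3*r*cos(2*r) + 3*sin(2*r)/2 + C

Use integration by parts with u = r**4 + 2*r**3 - 3*r**2 - 3*r - 3, dv = -sin(2*r) dr, so v = cos(2*r)/2.
Apply parts 4 times (tabular method): alternate signs, differentiate u down to 0, integrate dv up.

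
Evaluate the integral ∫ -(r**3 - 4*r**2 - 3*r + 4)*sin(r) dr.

r**3*cos(r) - 3*r**2*sin(r) - 4*r**2*cos(r) + 8*r*sin(r) - 9*r*cos(r) + 9*sin(r) + 12*cos(r) + C

Use integration by parts with u = r**3 - 4*r**2 - 3*r + 4, dv = -sin(r) dr, so v = cos(r).
Apply parts 3 times (tabular method): alternate signs, differentiate u down to 0, integrate dv up.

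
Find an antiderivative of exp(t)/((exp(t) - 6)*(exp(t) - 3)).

Let u = e^t, du = e^t dt.
The integral becomes ∫ du/((u-6)(u-3)); decompose into partial fractions.

log(exp(t) - 6)/3 - log(exp(t) - 3)/3 + C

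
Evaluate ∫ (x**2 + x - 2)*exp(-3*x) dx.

Use integration by parts with u = x**2 + x - 2, dv = exp(-3*x) dx, so v = -exp(-3*x)/3.
Apply parts 2 times (tabular method): alternate signs, differentiate u down to 0, integrate dv up.

(-9*x**2 - 15*x + 13)*exp(-3*x)/27 + C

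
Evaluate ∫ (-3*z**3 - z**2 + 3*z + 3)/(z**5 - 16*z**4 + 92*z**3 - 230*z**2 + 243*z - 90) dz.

Factor the denominator: (z - 6)*(z - 5)*(z - 3)*(z - 1)**2.
Partial-fraction decomposition: 61/(400*(z - 1)) - 1/(20*(z - 1)**2) - 13/(4*(z - 3)) + 191/(16*(z - 5)) - 221/(25*(z - 6)).
Integrate each term; A/(z−a) gives A·log|z−a|; A/(z−a)² gives −A/(z−a).

-221*log(z - 6)/25 + 191*log(z - 5)/16 - 13*log(z - 3)/4 + 61*log(z - 1)/400 + 1/(20*z - 20) + C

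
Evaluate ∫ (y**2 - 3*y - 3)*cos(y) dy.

y**2*sin(y) - 3*y*sin(y) + 2*y*cos(y) - 5*sin(y) - 3*cos(y) + C

Use integration by parts with u = y**2 - 3*y - 3, dv = cos(y) dy, so v = sin(y).
Apply parts 2 times (tabular method): alternate signs, differentiate u down to 0, integrate dv up.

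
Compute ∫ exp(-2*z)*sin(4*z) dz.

Let I denote the integral. Integrate by parts with u = sin(4*z), dv = exp(-2*z) dz, so v = -exp(-2*z)/2: I = -exp(-2*z)*sin(4*z)/2 + 2·∫ exp(-2*z)*cos(4*z) dz.
Apply parts again with u = cos(4*z), dv = exp(-2*z) dz: ∫ exp(-2*z)*cos(4*z) dz = -exp(-2*z)*cos(4*z)/2 − 2·I. Substituting back brings back I: I = -exp(-2*z)*sin(4*z)/2 - exp(-2*z)*cos(4*z) − 4·I.
Solving for I: (1 + 4)·I equals the remaining terms, so I = (1/5)·(-exp(-2*z)*sin(4*z)/2 - exp(-2*z)*cos(4*z)).

-exp(-2*z)*sin(4*z)/10 - exp(-2*z)*cos(4*z)/5 + C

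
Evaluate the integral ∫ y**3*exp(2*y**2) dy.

(2*y**2 - 1)*exp(2*y**2)/8 + C

Let u = y², du = 2y dy; rewrite as (1/2)∫ u^1·exp(2u) du.
Now integrate by parts 1 time.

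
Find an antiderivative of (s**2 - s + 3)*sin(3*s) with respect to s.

Use integration by parts with u = s**2 - s + 3, dv = sin(3*s) ds, so v = -cos(3*s)/3.
Apply parts 2 times (tabular method): alternate signs, differentiate u down to 0, integrate dv up.

-s**2*cos(3*s)/3 + 2*s*sin(3*s)/9 + s*cos(3*s)/3 - sin(3*s)/9 - 25*cos(3*s)/27 + C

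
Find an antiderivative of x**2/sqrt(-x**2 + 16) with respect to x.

Substitute x = 4·sin(θ), so dx = 4·cos(θ) dθ and the radical becomes sqrt(-x**2 + 16) = 4·cos(θ) by the Pythagorean identity.
Integrate the resulting trig expression in θ, then back-substitute θ = asin(x/4), sin(θ) = x/4, cos(θ) = sqrt(-x**2 + 16)/4 (absorbing any constant into C).

-x*sqrt(-x**2 + 16)/2 + 8*asin(x/4) + C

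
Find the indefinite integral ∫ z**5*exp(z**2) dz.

Let u = z², du = 2z dz; rewrite as (1/2)∫ u^2·exp(1u) du.
Now integrate by parts 2 times.

(z**4 - 2*z**2 + 2)*exp(z**2)/2 + C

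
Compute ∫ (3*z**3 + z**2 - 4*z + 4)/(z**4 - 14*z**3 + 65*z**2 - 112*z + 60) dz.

166*log(z - 6)/5 - 32*log(z - 5) + 2*log(z - 2) - log(z - 1)/5 + C

Factor the denominator: (z - 6)*(z - 5)*(z - 2)*(z - 1).
Partial-fraction decomposition: -1/(5*(z - 1)) + 2/(z - 2) - 32/(z - 5) + 166/(5*(z - 6)).
Integrate each term: A/(z−a) contributes A·log|z−a|.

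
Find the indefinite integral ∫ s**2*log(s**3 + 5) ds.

Let u = s**3 + 5, so du = (3*s**2) ds.
The integral becomes (1/3)·∫ log(u) du; integrate by parts with u′=log(u), dv′=du.

s**3*log(s**3 + 5)/3 - s**3/3 + 5*log(s**3 + 5)/3 + C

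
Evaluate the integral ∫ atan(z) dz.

Use integration by parts with u = arctan(z), dv = dz.
Then du = 1/(z**2 + 1) dz.

z*atan(z) - log(z**2 + 1)/2 + C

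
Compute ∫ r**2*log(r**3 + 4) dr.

Let u = r**3 + 4, so du = (3*r**2) dr.
The integral becomes (1/3)·∫ log(u) du; integrate by parts with u′=log(u), dv′=du.

r**3*log(r**3 + 4)/3 - r**3/3 + 4*log(r**3 + 4)/3 + C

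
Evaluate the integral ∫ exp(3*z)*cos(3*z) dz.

exp(3*z)*sin(3*z)/6 + exp(3*z)*cos(3*z)/6 + C

Let I denote the integral. Integrate by parts with u = cos(3*z), dv = exp(3*z) dz, so v = exp(3*z)/3: I = exp(3*z)*cos(3*z)/3 + ∫ exp(3*z)*sin(3*z) dz.
Apply parts again with u = sin(3*z), dv = exp(3*z) dz: ∫ exp(3*z)*sin(3*z) dz = exp(3*z)*sin(3*z)/3 − I. Substituting back brings back I: I = exp(3*z)*sin(3*z)/3 + exp(3*z)*cos(3*z)/3 − I.
Solving for I: (1 + 1)·I equals the remaining terms, so I = (1/2)·(exp(3*z)*sin(3*z)/3 + exp(3*z)*cos(3*z)/3).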